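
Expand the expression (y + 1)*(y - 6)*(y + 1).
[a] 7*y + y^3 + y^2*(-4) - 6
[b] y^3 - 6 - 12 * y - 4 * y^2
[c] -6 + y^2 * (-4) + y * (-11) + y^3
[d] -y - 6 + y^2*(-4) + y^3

Expanding (y + 1)*(y - 6)*(y + 1):
= -6 + y^2 * (-4) + y * (-11) + y^3
c) -6 + y^2 * (-4) + y * (-11) + y^3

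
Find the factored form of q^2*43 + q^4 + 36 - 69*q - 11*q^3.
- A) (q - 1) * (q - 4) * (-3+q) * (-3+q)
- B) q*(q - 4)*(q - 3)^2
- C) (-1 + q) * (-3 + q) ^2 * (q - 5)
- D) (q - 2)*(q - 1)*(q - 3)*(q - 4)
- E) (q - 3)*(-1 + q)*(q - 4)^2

We need to factor q^2*43 + q^4 + 36 - 69*q - 11*q^3.
The factored form is (q - 1) * (q - 4) * (-3+q) * (-3+q).
A) (q - 1) * (q - 4) * (-3+q) * (-3+q)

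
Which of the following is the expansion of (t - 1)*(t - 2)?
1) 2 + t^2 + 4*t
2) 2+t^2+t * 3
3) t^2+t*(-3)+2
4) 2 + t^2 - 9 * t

Expanding (t - 1)*(t - 2):
= t^2+t*(-3)+2
3) t^2+t*(-3)+2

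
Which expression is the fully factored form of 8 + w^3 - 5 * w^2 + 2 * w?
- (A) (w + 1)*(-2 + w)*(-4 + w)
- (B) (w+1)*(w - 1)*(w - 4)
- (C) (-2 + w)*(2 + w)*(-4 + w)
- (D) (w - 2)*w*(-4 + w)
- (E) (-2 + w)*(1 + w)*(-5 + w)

We need to factor 8 + w^3 - 5 * w^2 + 2 * w.
The factored form is (w + 1)*(-2 + w)*(-4 + w).
A) (w + 1)*(-2 + w)*(-4 + w)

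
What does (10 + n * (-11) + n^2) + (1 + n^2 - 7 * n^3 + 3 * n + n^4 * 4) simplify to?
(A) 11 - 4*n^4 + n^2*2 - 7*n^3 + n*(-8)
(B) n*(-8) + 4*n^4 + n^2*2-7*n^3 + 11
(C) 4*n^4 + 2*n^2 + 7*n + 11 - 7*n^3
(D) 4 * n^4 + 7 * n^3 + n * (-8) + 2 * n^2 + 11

Adding the polynomials and combining like terms:
(10 + n*(-11) + n^2) + (1 + n^2 - 7*n^3 + 3*n + n^4*4)
= n*(-8) + 4*n^4 + n^2*2-7*n^3 + 11
B) n*(-8) + 4*n^4 + n^2*2-7*n^3 + 11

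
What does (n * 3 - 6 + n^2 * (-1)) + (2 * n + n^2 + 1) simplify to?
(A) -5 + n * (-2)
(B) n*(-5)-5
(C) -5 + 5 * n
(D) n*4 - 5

Adding the polynomials and combining like terms:
(n*3 - 6 + n^2*(-1)) + (2*n + n^2 + 1)
= -5 + 5 * n
C) -5 + 5 * n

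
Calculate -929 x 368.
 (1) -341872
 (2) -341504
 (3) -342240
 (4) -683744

-929 * 368 = -341872
1) -341872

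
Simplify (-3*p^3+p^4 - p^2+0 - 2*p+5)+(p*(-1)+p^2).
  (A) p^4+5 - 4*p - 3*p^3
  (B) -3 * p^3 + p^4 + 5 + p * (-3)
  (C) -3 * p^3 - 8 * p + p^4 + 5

Adding the polynomials and combining like terms:
(-3*p^3 + p^4 - p^2 + 0 - 2*p + 5) + (p*(-1) + p^2)
= -3 * p^3 + p^4 + 5 + p * (-3)
B) -3 * p^3 + p^4 + 5 + p * (-3)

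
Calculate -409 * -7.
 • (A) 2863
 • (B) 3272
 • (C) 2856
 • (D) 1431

-409 * -7 = 2863
A) 2863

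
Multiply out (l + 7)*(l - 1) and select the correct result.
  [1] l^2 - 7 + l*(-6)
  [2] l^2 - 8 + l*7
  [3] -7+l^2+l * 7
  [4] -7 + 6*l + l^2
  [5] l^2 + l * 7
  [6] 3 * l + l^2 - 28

Expanding (l + 7)*(l - 1):
= -7 + 6*l + l^2
4) -7 + 6*l + l^2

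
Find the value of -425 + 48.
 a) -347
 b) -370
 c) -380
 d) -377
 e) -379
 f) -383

-425 + 48 = -377
d) -377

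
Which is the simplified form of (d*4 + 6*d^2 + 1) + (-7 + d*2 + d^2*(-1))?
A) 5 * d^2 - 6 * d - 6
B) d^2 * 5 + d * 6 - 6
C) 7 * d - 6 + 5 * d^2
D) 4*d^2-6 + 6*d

Adding the polynomials and combining like terms:
(d*4 + 6*d^2 + 1) + (-7 + d*2 + d^2*(-1))
= d^2 * 5 + d * 6 - 6
B) d^2 * 5 + d * 6 - 6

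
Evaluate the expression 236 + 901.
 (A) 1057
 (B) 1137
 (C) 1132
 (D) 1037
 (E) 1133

236 + 901 = 1137
B) 1137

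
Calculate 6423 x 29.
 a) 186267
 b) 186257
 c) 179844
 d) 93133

6423 * 29 = 186267
a) 186267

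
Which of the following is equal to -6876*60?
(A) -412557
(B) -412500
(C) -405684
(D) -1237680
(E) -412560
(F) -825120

-6876 * 60 = -412560
E) -412560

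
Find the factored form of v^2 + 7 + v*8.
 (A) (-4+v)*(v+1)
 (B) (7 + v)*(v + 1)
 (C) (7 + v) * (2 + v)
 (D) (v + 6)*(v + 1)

We need to factor v^2 + 7 + v*8.
The factored form is (7 + v)*(v + 1).
B) (7 + v)*(v + 1)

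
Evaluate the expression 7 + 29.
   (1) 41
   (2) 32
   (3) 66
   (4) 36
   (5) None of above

7 + 29 = 36
4) 36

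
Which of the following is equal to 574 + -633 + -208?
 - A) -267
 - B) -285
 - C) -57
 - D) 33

First: 574 + -633 = -59
Then: -59 + -208 = -267
A) -267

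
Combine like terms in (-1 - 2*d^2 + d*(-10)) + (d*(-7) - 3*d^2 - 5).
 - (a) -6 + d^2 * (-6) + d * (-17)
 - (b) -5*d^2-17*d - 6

Adding the polynomials and combining like terms:
(-1 - 2*d^2 + d*(-10)) + (d*(-7) - 3*d^2 - 5)
= -5*d^2-17*d - 6
b) -5*d^2-17*d - 6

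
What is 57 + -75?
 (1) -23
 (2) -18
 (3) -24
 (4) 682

57 + -75 = -18
2) -18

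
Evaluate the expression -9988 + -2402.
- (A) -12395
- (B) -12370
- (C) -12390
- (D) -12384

-9988 + -2402 = -12390
C) -12390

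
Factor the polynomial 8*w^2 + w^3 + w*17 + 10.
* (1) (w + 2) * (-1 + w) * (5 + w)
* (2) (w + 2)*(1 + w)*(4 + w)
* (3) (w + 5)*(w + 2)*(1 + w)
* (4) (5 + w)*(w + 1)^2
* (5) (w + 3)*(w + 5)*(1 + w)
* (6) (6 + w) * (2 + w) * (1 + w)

We need to factor 8*w^2 + w^3 + w*17 + 10.
The factored form is (w + 5)*(w + 2)*(1 + w).
3) (w + 5)*(w + 2)*(1 + w)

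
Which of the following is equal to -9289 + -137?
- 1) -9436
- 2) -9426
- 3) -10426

-9289 + -137 = -9426
2) -9426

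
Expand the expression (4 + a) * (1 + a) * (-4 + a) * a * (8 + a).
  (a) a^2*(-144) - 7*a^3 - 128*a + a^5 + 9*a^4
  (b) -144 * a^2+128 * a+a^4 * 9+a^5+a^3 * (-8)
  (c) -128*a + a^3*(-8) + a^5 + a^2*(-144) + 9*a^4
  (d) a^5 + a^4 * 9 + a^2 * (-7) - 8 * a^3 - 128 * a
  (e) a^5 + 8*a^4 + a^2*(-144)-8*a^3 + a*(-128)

Expanding (4 + a) * (1 + a) * (-4 + a) * a * (8 + a):
= -128*a + a^3*(-8) + a^5 + a^2*(-144) + 9*a^4
c) -128*a + a^3*(-8) + a^5 + a^2*(-144) + 9*a^4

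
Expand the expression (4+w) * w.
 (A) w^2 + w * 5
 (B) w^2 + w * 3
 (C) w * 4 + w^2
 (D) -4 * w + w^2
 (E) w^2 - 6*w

Expanding (4+w) * w:
= w * 4 + w^2
C) w * 4 + w^2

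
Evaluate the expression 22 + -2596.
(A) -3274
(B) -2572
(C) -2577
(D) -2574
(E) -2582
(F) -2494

22 + -2596 = -2574
D) -2574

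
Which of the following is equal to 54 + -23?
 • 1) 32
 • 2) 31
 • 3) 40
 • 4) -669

54 + -23 = 31
2) 31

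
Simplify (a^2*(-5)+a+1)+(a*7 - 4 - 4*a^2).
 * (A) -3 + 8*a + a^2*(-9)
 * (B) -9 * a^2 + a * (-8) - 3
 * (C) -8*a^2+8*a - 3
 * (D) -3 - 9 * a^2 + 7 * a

Adding the polynomials and combining like terms:
(a^2*(-5) + a + 1) + (a*7 - 4 - 4*a^2)
= -3 + 8*a + a^2*(-9)
A) -3 + 8*a + a^2*(-9)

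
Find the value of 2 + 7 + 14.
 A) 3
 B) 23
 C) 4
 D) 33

First: 2 + 7 = 9
Then: 9 + 14 = 23
B) 23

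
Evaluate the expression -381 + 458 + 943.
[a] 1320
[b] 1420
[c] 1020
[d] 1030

First: -381 + 458 = 77
Then: 77 + 943 = 1020
c) 1020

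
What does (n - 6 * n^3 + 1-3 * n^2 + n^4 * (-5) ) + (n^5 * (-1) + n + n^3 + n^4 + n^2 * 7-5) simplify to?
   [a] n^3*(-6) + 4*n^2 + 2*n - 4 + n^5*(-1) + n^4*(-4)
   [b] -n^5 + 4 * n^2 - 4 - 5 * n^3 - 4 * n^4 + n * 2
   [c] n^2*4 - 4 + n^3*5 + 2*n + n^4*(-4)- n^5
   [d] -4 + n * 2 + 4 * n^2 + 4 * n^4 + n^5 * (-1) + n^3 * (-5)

Adding the polynomials and combining like terms:
(n - 6*n^3 + 1 - 3*n^2 + n^4*(-5)) + (n^5*(-1) + n + n^3 + n^4 + n^2*7 - 5)
= -n^5 + 4 * n^2 - 4 - 5 * n^3 - 4 * n^4 + n * 2
b) -n^5 + 4 * n^2 - 4 - 5 * n^3 - 4 * n^4 + n * 2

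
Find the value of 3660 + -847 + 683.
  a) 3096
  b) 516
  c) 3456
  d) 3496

First: 3660 + -847 = 2813
Then: 2813 + 683 = 3496
d) 3496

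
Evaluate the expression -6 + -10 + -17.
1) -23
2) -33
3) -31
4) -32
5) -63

First: -6 + -10 = -16
Then: -16 + -17 = -33
2) -33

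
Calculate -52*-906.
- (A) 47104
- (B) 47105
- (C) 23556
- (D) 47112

-52 * -906 = 47112
D) 47112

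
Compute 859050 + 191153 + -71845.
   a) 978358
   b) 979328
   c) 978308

First: 859050 + 191153 = 1050203
Then: 1050203 + -71845 = 978358
a) 978358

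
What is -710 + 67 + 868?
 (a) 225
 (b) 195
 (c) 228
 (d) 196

First: -710 + 67 = -643
Then: -643 + 868 = 225
a) 225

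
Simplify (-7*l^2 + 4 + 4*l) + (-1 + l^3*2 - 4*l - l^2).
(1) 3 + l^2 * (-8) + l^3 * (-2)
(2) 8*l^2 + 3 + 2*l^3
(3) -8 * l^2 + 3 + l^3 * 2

Adding the polynomials and combining like terms:
(-7*l^2 + 4 + 4*l) + (-1 + l^3*2 - 4*l - l^2)
= -8 * l^2 + 3 + l^3 * 2
3) -8 * l^2 + 3 + l^3 * 2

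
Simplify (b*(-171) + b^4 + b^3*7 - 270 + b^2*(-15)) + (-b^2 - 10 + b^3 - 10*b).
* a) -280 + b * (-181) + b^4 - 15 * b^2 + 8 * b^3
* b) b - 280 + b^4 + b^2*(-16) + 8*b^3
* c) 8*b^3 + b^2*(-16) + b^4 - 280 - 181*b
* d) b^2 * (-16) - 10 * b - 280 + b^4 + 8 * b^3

Adding the polynomials and combining like terms:
(b*(-171) + b^4 + b^3*7 - 270 + b^2*(-15)) + (-b^2 - 10 + b^3 - 10*b)
= 8*b^3 + b^2*(-16) + b^4 - 280 - 181*b
c) 8*b^3 + b^2*(-16) + b^4 - 280 - 181*b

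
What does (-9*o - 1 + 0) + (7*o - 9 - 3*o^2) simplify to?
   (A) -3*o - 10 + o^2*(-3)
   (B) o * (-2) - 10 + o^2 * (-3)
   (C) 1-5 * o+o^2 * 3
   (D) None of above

Adding the polynomials and combining like terms:
(-9*o - 1 + 0) + (7*o - 9 - 3*o^2)
= o * (-2) - 10 + o^2 * (-3)
B) o * (-2) - 10 + o^2 * (-3)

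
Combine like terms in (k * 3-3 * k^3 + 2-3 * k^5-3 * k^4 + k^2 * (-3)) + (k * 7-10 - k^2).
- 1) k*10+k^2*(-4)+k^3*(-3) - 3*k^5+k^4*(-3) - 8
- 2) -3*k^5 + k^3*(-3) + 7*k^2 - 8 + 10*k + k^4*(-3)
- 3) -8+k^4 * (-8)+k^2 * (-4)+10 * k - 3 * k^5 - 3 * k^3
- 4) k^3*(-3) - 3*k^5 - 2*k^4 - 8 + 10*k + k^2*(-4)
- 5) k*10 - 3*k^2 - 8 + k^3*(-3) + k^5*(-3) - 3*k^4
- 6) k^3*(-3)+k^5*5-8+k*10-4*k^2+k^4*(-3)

Adding the polynomials and combining like terms:
(k*3 - 3*k^3 + 2 - 3*k^5 - 3*k^4 + k^2*(-3)) + (k*7 - 10 - k^2)
= k*10+k^2*(-4)+k^3*(-3) - 3*k^5+k^4*(-3) - 8
1) k*10+k^2*(-4)+k^3*(-3) - 3*k^5+k^4*(-3) - 8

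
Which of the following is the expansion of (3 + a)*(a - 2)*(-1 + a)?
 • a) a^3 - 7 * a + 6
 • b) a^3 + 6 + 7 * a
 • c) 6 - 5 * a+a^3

Expanding (3 + a)*(a - 2)*(-1 + a):
= a^3 - 7 * a + 6
a) a^3 - 7 * a + 6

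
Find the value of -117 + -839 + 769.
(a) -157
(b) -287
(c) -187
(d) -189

First: -117 + -839 = -956
Then: -956 + 769 = -187
c) -187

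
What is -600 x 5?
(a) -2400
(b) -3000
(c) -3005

-600 * 5 = -3000
b) -3000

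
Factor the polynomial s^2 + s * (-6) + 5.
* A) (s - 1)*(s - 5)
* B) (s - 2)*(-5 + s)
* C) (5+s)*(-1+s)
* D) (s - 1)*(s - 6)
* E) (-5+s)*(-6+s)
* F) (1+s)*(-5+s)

We need to factor s^2 + s * (-6) + 5.
The factored form is (s - 1)*(s - 5).
A) (s - 1)*(s - 5)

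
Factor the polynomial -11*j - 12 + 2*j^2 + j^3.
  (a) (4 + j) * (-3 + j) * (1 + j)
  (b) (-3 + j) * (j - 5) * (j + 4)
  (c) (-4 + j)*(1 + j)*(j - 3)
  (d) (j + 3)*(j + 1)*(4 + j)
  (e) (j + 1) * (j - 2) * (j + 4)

We need to factor -11*j - 12 + 2*j^2 + j^3.
The factored form is (4 + j) * (-3 + j) * (1 + j).
a) (4 + j) * (-3 + j) * (1 + j)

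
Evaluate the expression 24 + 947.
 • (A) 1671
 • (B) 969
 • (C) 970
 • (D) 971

24 + 947 = 971
D) 971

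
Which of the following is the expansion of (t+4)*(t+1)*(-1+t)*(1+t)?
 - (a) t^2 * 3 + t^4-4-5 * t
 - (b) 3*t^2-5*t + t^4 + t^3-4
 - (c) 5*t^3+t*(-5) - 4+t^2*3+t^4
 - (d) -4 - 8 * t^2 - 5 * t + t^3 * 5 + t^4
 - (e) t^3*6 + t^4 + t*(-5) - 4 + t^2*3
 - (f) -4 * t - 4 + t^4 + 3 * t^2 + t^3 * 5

Expanding (t+4)*(t+1)*(-1+t)*(1+t):
= 5*t^3+t*(-5) - 4+t^2*3+t^4
c) 5*t^3+t*(-5) - 4+t^2*3+t^4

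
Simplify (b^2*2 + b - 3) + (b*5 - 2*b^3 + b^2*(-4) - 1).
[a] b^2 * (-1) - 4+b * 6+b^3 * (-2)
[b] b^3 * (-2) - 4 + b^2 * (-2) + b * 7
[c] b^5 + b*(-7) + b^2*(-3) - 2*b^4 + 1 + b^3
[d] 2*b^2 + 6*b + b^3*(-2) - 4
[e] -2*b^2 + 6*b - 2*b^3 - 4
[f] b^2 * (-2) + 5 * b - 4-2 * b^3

Adding the polynomials and combining like terms:
(b^2*2 + b - 3) + (b*5 - 2*b^3 + b^2*(-4) - 1)
= -2*b^2 + 6*b - 2*b^3 - 4
e) -2*b^2 + 6*b - 2*b^3 - 4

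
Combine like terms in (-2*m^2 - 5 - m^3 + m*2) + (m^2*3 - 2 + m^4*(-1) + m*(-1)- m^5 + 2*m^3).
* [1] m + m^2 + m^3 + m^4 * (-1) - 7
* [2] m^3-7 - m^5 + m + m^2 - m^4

Adding the polynomials and combining like terms:
(-2*m^2 - 5 - m^3 + m*2) + (m^2*3 - 2 + m^4*(-1) + m*(-1) - m^5 + 2*m^3)
= m^3-7 - m^5 + m + m^2 - m^4
2) m^3-7 - m^5 + m + m^2 - m^4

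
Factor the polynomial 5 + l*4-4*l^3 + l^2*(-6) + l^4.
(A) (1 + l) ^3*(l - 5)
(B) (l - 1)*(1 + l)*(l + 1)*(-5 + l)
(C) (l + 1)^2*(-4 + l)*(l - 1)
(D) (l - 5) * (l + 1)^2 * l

We need to factor 5 + l*4-4*l^3 + l^2*(-6) + l^4.
The factored form is (l - 1)*(1 + l)*(l + 1)*(-5 + l).
B) (l - 1)*(1 + l)*(l + 1)*(-5 + l)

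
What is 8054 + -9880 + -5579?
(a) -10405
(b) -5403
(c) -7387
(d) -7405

First: 8054 + -9880 = -1826
Then: -1826 + -5579 = -7405
d) -7405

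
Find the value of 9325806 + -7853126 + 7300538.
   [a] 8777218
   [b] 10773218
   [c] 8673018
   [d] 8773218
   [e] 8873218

First: 9325806 + -7853126 = 1472680
Then: 1472680 + 7300538 = 8773218
d) 8773218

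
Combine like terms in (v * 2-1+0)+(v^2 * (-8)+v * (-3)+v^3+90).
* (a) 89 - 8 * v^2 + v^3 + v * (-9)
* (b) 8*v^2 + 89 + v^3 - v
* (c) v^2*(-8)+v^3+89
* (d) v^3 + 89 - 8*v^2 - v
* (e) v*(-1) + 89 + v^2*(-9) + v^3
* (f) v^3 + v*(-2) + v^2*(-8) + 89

Adding the polynomials and combining like terms:
(v*2 - 1 + 0) + (v^2*(-8) + v*(-3) + v^3 + 90)
= v^3 + 89 - 8*v^2 - v
d) v^3 + 89 - 8*v^2 - v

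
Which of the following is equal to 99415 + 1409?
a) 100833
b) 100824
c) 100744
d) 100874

99415 + 1409 = 100824
b) 100824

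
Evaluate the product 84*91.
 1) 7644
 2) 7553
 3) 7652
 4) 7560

84 * 91 = 7644
1) 7644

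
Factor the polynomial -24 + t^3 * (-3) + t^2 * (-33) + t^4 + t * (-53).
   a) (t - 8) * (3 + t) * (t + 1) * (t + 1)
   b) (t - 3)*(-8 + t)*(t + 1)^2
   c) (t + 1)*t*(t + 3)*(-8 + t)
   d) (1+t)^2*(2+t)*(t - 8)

We need to factor -24 + t^3 * (-3) + t^2 * (-33) + t^4 + t * (-53).
The factored form is (t - 8) * (3 + t) * (t + 1) * (t + 1).
a) (t - 8) * (3 + t) * (t + 1) * (t + 1)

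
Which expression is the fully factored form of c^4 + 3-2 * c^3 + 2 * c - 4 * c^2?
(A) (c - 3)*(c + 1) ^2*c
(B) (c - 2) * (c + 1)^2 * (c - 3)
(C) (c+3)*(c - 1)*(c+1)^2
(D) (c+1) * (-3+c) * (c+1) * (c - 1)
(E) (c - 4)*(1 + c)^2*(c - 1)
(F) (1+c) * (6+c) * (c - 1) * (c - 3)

We need to factor c^4 + 3-2 * c^3 + 2 * c - 4 * c^2.
The factored form is (c+1) * (-3+c) * (c+1) * (c - 1).
D) (c+1) * (-3+c) * (c+1) * (c - 1)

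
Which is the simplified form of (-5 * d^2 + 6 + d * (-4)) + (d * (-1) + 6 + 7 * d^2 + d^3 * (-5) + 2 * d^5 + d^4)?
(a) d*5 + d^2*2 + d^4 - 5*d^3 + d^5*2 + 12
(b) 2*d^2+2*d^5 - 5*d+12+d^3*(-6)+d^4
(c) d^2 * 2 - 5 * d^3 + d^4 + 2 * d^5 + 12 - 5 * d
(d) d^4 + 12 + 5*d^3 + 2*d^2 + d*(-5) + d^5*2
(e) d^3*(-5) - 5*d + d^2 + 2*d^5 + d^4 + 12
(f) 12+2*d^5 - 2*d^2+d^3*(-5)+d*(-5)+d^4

Adding the polynomials and combining like terms:
(-5*d^2 + 6 + d*(-4)) + (d*(-1) + 6 + 7*d^2 + d^3*(-5) + 2*d^5 + d^4)
= d^2 * 2 - 5 * d^3 + d^4 + 2 * d^5 + 12 - 5 * d
c) d^2 * 2 - 5 * d^3 + d^4 + 2 * d^5 + 12 - 5 * d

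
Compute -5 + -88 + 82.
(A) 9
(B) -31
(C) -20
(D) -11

First: -5 + -88 = -93
Then: -93 + 82 = -11
D) -11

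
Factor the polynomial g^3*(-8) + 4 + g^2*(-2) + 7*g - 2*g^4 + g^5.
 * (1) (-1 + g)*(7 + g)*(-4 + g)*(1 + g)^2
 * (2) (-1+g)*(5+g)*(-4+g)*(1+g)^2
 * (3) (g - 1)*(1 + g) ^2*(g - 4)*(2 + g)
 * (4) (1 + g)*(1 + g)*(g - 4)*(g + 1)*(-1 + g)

We need to factor g^3*(-8) + 4 + g^2*(-2) + 7*g - 2*g^4 + g^5.
The factored form is (1 + g)*(1 + g)*(g - 4)*(g + 1)*(-1 + g).
4) (1 + g)*(1 + g)*(g - 4)*(g + 1)*(-1 + g)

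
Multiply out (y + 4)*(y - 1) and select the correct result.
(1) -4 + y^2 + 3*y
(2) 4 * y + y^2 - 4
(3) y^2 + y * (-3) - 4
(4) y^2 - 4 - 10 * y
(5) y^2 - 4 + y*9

Expanding (y + 4)*(y - 1):
= -4 + y^2 + 3*y
1) -4 + y^2 + 3*y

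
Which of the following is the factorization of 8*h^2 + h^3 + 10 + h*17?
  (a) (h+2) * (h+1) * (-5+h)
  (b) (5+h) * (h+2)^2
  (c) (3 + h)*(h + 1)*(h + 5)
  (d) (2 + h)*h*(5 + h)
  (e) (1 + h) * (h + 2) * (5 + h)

We need to factor 8*h^2 + h^3 + 10 + h*17.
The factored form is (1 + h) * (h + 2) * (5 + h).
e) (1 + h) * (h + 2) * (5 + h)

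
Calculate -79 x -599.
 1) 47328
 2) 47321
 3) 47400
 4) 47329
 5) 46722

-79 * -599 = 47321
2) 47321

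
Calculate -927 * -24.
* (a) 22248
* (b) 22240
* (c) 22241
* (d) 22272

-927 * -24 = 22248
a) 22248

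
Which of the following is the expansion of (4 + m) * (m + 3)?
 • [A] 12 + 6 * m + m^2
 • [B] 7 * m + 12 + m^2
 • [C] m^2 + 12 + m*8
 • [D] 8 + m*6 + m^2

Expanding (4 + m) * (m + 3):
= 7 * m + 12 + m^2
B) 7 * m + 12 + m^2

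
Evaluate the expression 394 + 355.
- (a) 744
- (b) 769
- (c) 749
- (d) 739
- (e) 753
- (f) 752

394 + 355 = 749
c) 749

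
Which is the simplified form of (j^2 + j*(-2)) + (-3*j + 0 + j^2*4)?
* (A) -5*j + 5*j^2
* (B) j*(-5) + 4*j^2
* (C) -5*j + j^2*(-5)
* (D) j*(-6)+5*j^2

Adding the polynomials and combining like terms:
(j^2 + j*(-2)) + (-3*j + 0 + j^2*4)
= -5*j + 5*j^2
A) -5*j + 5*j^2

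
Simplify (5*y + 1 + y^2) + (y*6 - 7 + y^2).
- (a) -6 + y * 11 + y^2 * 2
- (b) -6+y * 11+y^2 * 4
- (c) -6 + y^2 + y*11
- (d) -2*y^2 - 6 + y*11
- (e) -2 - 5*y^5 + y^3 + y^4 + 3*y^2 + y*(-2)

Adding the polynomials and combining like terms:
(5*y + 1 + y^2) + (y*6 - 7 + y^2)
= -6 + y * 11 + y^2 * 2
a) -6 + y * 11 + y^2 * 2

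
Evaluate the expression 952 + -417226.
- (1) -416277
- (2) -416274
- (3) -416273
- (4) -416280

952 + -417226 = -416274
2) -416274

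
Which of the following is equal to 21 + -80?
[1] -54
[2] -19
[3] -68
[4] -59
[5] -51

21 + -80 = -59
4) -59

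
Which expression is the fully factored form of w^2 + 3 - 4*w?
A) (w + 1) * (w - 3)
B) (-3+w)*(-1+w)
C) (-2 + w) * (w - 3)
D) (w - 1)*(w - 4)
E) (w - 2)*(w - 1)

We need to factor w^2 + 3 - 4*w.
The factored form is (-3+w)*(-1+w).
B) (-3+w)*(-1+w)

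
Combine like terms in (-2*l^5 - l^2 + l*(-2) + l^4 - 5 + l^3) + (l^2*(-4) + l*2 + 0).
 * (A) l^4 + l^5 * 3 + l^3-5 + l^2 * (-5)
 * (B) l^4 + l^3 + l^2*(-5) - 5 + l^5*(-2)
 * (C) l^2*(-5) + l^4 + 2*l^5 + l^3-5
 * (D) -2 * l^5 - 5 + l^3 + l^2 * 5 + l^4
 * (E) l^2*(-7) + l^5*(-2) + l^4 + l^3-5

Adding the polynomials and combining like terms:
(-2*l^5 - l^2 + l*(-2) + l^4 - 5 + l^3) + (l^2*(-4) + l*2 + 0)
= l^4 + l^3 + l^2*(-5) - 5 + l^5*(-2)
B) l^4 + l^3 + l^2*(-5) - 5 + l^5*(-2)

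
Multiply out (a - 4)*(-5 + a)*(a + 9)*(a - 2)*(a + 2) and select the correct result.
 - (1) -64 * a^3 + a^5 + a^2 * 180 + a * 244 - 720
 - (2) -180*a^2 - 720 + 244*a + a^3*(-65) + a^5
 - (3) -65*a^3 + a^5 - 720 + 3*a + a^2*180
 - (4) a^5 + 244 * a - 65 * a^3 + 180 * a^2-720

Expanding (a - 4)*(-5 + a)*(a + 9)*(a - 2)*(a + 2):
= a^5 + 244 * a - 65 * a^3 + 180 * a^2-720
4) a^5 + 244 * a - 65 * a^3 + 180 * a^2-720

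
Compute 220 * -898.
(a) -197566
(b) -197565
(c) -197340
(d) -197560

220 * -898 = -197560
d) -197560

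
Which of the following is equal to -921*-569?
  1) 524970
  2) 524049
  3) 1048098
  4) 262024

-921 * -569 = 524049
2) 524049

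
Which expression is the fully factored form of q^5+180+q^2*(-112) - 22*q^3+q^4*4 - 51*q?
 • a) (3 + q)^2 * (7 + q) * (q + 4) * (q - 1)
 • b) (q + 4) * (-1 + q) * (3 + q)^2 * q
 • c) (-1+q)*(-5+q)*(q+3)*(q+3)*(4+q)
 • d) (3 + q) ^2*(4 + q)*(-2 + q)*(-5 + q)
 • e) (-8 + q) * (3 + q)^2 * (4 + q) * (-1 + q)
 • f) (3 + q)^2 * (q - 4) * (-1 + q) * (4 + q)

We need to factor q^5+180+q^2*(-112) - 22*q^3+q^4*4 - 51*q.
The factored form is (-1+q)*(-5+q)*(q+3)*(q+3)*(4+q).
c) (-1+q)*(-5+q)*(q+3)*(q+3)*(4+q)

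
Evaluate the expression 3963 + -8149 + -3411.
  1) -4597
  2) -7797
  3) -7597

First: 3963 + -8149 = -4186
Then: -4186 + -3411 = -7597
3) -7597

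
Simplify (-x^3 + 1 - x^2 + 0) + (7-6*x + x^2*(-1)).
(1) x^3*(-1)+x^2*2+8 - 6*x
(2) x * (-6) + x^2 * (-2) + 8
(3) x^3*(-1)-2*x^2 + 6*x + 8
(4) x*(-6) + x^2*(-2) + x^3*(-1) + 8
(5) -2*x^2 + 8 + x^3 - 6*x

Adding the polynomials and combining like terms:
(-x^3 + 1 - x^2 + 0) + (7 - 6*x + x^2*(-1))
= x*(-6) + x^2*(-2) + x^3*(-1) + 8
4) x*(-6) + x^2*(-2) + x^3*(-1) + 8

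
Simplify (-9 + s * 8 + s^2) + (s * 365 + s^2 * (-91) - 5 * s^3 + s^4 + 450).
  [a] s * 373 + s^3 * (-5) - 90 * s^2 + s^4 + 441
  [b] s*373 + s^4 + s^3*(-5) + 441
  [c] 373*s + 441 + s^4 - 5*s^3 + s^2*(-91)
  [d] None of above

Adding the polynomials and combining like terms:
(-9 + s*8 + s^2) + (s*365 + s^2*(-91) - 5*s^3 + s^4 + 450)
= s * 373 + s^3 * (-5) - 90 * s^2 + s^4 + 441
a) s * 373 + s^3 * (-5) - 90 * s^2 + s^4 + 441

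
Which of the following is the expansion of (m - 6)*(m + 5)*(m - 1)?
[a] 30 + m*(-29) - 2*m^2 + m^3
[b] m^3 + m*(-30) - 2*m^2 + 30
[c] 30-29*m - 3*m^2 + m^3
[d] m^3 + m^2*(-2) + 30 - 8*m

Expanding (m - 6)*(m + 5)*(m - 1):
= 30 + m*(-29) - 2*m^2 + m^3
a) 30 + m*(-29) - 2*m^2 + m^3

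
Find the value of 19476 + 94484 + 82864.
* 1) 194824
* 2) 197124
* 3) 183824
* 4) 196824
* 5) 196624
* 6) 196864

First: 19476 + 94484 = 113960
Then: 113960 + 82864 = 196824
4) 196824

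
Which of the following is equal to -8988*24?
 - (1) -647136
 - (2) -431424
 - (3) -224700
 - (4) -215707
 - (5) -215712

-8988 * 24 = -215712
5) -215712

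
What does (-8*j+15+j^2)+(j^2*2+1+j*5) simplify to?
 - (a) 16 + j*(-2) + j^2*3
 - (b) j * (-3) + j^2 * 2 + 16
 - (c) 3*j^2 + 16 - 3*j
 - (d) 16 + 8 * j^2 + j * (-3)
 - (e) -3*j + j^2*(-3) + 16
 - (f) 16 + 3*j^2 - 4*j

Adding the polynomials and combining like terms:
(-8*j + 15 + j^2) + (j^2*2 + 1 + j*5)
= 3*j^2 + 16 - 3*j
c) 3*j^2 + 16 - 3*j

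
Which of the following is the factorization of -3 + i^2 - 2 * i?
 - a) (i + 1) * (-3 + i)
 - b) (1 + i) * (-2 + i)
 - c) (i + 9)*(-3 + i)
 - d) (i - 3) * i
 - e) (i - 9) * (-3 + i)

We need to factor -3 + i^2 - 2 * i.
The factored form is (i + 1) * (-3 + i).
a) (i + 1) * (-3 + i)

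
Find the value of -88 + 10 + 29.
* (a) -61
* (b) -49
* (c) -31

First: -88 + 10 = -78
Then: -78 + 29 = -49
b) -49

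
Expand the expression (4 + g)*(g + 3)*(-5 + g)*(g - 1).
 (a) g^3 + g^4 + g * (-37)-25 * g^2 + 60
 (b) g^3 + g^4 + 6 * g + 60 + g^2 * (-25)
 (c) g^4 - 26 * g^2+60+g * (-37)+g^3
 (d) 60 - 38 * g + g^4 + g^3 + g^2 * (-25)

Expanding (4 + g)*(g + 3)*(-5 + g)*(g - 1):
= g^3 + g^4 + g * (-37)-25 * g^2 + 60
a) g^3 + g^4 + g * (-37)-25 * g^2 + 60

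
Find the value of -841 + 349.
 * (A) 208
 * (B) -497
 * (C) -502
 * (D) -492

-841 + 349 = -492
D) -492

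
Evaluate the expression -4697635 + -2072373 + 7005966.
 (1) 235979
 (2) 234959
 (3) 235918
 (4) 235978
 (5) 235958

First: -4697635 + -2072373 = -6770008
Then: -6770008 + 7005966 = 235958
5) 235958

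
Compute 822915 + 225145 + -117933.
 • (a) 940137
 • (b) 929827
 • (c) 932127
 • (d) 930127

First: 822915 + 225145 = 1048060
Then: 1048060 + -117933 = 930127
d) 930127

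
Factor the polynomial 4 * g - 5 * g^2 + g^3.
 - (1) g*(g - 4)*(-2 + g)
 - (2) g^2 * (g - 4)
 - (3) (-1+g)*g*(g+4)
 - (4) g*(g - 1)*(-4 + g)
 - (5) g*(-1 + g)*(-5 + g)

We need to factor 4 * g - 5 * g^2 + g^3.
The factored form is g*(g - 1)*(-4 + g).
4) g*(g - 1)*(-4 + g)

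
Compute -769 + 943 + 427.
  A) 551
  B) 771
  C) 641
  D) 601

First: -769 + 943 = 174
Then: 174 + 427 = 601
D) 601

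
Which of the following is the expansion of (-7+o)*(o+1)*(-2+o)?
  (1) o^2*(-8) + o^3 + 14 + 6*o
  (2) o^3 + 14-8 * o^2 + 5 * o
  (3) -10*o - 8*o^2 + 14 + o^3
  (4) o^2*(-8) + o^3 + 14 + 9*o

Expanding (-7+o)*(o+1)*(-2+o):
= o^3 + 14-8 * o^2 + 5 * o
2) o^3 + 14-8 * o^2 + 5 * o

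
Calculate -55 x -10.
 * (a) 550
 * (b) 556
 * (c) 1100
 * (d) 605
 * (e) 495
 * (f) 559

-55 * -10 = 550
a) 550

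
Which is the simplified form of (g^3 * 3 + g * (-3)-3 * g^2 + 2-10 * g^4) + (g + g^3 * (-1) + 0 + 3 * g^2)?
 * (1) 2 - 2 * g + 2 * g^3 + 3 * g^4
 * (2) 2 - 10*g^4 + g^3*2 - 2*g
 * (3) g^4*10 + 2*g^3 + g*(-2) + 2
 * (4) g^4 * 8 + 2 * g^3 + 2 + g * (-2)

Adding the polynomials and combining like terms:
(g^3*3 + g*(-3) - 3*g^2 + 2 - 10*g^4) + (g + g^3*(-1) + 0 + 3*g^2)
= 2 - 10*g^4 + g^3*2 - 2*g
2) 2 - 10*g^4 + g^3*2 - 2*g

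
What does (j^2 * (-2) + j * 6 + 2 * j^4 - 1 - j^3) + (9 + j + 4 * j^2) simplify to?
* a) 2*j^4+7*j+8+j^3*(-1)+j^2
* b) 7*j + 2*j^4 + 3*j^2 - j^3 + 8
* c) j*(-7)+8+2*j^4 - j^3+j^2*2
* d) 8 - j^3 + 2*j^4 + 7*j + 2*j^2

Adding the polynomials and combining like terms:
(j^2*(-2) + j*6 + 2*j^4 - 1 - j^3) + (9 + j + 4*j^2)
= 8 - j^3 + 2*j^4 + 7*j + 2*j^2
d) 8 - j^3 + 2*j^4 + 7*j + 2*j^2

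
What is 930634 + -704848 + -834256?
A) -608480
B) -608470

First: 930634 + -704848 = 225786
Then: 225786 + -834256 = -608470
B) -608470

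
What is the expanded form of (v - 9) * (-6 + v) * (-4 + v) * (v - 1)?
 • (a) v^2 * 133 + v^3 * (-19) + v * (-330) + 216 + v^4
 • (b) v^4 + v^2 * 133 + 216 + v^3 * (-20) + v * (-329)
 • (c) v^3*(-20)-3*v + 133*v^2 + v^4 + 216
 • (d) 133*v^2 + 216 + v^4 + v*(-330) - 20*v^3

Expanding (v - 9) * (-6 + v) * (-4 + v) * (v - 1):
= 133*v^2 + 216 + v^4 + v*(-330) - 20*v^3
d) 133*v^2 + 216 + v^4 + v*(-330) - 20*v^3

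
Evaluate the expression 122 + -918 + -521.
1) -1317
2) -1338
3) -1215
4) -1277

First: 122 + -918 = -796
Then: -796 + -521 = -1317
1) -1317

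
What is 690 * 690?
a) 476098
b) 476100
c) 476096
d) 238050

690 * 690 = 476100
b) 476100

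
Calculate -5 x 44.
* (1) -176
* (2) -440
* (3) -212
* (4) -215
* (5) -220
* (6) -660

-5 * 44 = -220
5) -220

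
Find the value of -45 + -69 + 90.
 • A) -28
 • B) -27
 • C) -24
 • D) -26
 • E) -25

First: -45 + -69 = -114
Then: -114 + 90 = -24
C) -24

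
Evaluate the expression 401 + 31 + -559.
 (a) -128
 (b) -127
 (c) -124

First: 401 + 31 = 432
Then: 432 + -559 = -127
b) -127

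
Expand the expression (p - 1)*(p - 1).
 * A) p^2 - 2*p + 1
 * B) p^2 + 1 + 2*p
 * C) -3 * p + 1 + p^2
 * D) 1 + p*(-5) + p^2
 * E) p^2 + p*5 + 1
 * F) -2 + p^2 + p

Expanding (p - 1)*(p - 1):
= p^2 - 2*p + 1
A) p^2 - 2*p + 1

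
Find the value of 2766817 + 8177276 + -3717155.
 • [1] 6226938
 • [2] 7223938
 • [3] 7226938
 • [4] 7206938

First: 2766817 + 8177276 = 10944093
Then: 10944093 + -3717155 = 7226938
3) 7226938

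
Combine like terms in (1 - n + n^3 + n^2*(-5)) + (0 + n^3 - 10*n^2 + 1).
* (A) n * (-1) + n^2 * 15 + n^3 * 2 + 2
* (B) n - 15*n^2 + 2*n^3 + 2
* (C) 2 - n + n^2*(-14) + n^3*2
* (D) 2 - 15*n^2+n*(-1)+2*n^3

Adding the polynomials and combining like terms:
(1 - n + n^3 + n^2*(-5)) + (0 + n^3 - 10*n^2 + 1)
= 2 - 15*n^2+n*(-1)+2*n^3
D) 2 - 15*n^2+n*(-1)+2*n^3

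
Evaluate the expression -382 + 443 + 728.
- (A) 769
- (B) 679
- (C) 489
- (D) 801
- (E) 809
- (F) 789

First: -382 + 443 = 61
Then: 61 + 728 = 789
F) 789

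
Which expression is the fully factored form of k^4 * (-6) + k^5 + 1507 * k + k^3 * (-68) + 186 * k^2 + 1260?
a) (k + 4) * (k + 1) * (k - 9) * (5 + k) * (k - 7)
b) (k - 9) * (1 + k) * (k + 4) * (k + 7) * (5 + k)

We need to factor k^4 * (-6) + k^5 + 1507 * k + k^3 * (-68) + 186 * k^2 + 1260.
The factored form is (k + 4) * (k + 1) * (k - 9) * (5 + k) * (k - 7).
a) (k + 4) * (k + 1) * (k - 9) * (5 + k) * (k - 7)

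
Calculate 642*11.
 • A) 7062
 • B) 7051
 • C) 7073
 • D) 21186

642 * 11 = 7062
A) 7062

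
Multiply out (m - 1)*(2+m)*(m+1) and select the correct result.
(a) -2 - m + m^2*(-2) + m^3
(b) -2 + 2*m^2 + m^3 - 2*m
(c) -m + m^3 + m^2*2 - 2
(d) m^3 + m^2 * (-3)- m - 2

Expanding (m - 1)*(2+m)*(m+1):
= -m + m^3 + m^2*2 - 2
c) -m + m^3 + m^2*2 - 2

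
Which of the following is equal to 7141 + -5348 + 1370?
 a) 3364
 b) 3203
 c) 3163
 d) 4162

First: 7141 + -5348 = 1793
Then: 1793 + 1370 = 3163
c) 3163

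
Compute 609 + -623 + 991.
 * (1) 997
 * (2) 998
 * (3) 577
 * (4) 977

First: 609 + -623 = -14
Then: -14 + 991 = 977
4) 977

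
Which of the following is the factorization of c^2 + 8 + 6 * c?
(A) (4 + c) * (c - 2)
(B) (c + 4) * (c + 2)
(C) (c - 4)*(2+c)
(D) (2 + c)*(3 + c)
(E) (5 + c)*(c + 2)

We need to factor c^2 + 8 + 6 * c.
The factored form is (c + 4) * (c + 2).
B) (c + 4) * (c + 2)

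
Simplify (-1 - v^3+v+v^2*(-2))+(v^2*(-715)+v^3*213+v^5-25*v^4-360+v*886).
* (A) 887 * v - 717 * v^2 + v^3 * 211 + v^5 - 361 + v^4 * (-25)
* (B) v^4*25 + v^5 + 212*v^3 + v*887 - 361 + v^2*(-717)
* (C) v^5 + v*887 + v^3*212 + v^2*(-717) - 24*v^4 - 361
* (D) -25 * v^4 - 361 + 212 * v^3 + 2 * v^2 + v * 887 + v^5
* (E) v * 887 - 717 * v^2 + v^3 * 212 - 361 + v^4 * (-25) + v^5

Adding the polynomials and combining like terms:
(-1 - v^3 + v + v^2*(-2)) + (v^2*(-715) + v^3*213 + v^5 - 25*v^4 - 360 + v*886)
= v * 887 - 717 * v^2 + v^3 * 212 - 361 + v^4 * (-25) + v^5
E) v * 887 - 717 * v^2 + v^3 * 212 - 361 + v^4 * (-25) + v^5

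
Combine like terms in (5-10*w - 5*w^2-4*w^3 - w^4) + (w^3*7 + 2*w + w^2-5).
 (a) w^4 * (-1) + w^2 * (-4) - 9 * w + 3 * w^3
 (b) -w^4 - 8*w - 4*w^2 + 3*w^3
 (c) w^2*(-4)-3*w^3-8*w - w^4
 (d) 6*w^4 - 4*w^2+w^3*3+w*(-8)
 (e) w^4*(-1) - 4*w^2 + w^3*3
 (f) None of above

Adding the polynomials and combining like terms:
(5 - 10*w - 5*w^2 - 4*w^3 - w^4) + (w^3*7 + 2*w + w^2 - 5)
= -w^4 - 8*w - 4*w^2 + 3*w^3
b) -w^4 - 8*w - 4*w^2 + 3*w^3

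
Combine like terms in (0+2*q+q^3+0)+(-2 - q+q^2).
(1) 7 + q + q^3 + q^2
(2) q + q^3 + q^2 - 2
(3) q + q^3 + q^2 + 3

Adding the polynomials and combining like terms:
(0 + 2*q + q^3 + 0) + (-2 - q + q^2)
= q + q^3 + q^2 - 2
2) q + q^3 + q^2 - 2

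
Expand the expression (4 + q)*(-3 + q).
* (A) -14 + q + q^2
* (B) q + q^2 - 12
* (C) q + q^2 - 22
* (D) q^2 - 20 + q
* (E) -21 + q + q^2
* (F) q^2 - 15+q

Expanding (4 + q)*(-3 + q):
= q + q^2 - 12
B) q + q^2 - 12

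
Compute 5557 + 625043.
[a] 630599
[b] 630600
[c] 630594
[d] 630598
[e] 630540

5557 + 625043 = 630600
b) 630600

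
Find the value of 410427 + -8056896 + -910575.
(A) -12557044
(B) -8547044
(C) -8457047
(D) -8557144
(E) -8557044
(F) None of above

First: 410427 + -8056896 = -7646469
Then: -7646469 + -910575 = -8557044
E) -8557044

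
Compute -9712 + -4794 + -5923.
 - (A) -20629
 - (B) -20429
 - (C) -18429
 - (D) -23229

First: -9712 + -4794 = -14506
Then: -14506 + -5923 = -20429
B) -20429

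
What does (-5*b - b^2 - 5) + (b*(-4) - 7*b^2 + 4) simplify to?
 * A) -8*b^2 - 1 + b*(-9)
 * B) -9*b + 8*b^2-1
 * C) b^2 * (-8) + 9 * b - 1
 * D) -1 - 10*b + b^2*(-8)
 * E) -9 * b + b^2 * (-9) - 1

Adding the polynomials and combining like terms:
(-5*b - b^2 - 5) + (b*(-4) - 7*b^2 + 4)
= -8*b^2 - 1 + b*(-9)
A) -8*b^2 - 1 + b*(-9)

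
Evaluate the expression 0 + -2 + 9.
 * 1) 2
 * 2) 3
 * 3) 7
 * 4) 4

First: 0 + -2 = -2
Then: -2 + 9 = 7
3) 7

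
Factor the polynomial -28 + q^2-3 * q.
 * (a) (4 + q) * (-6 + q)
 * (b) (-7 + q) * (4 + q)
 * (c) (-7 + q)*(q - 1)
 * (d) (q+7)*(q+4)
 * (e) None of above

We need to factor -28 + q^2-3 * q.
The factored form is (-7 + q) * (4 + q).
b) (-7 + q) * (4 + q)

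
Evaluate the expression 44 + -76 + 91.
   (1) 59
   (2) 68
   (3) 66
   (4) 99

First: 44 + -76 = -32
Then: -32 + 91 = 59
1) 59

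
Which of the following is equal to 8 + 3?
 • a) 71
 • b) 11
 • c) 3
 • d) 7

8 + 3 = 11
b) 11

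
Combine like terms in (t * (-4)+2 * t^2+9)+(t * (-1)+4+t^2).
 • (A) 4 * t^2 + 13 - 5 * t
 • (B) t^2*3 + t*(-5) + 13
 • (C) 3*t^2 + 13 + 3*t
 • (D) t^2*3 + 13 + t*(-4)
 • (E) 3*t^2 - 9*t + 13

Adding the polynomials and combining like terms:
(t*(-4) + 2*t^2 + 9) + (t*(-1) + 4 + t^2)
= t^2*3 + t*(-5) + 13
B) t^2*3 + t*(-5) + 13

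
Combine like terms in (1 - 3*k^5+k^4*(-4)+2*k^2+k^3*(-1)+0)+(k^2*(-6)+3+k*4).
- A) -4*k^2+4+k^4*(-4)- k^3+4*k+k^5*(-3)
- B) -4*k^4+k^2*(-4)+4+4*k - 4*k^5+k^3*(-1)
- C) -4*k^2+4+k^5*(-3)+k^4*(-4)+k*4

Adding the polynomials and combining like terms:
(1 - 3*k^5 + k^4*(-4) + 2*k^2 + k^3*(-1) + 0) + (k^2*(-6) + 3 + k*4)
= -4*k^2+4+k^4*(-4)- k^3+4*k+k^5*(-3)
A) -4*k^2+4+k^4*(-4)- k^3+4*k+k^5*(-3)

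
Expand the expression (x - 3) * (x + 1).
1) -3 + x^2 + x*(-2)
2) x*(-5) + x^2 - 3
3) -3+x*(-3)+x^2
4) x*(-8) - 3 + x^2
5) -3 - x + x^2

Expanding (x - 3) * (x + 1):
= -3 + x^2 + x*(-2)
1) -3 + x^2 + x*(-2)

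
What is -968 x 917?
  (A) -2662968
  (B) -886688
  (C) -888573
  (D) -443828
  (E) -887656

-968 * 917 = -887656
E) -887656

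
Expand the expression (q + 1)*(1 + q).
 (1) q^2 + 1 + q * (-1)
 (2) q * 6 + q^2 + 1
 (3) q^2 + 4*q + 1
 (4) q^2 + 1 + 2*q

Expanding (q + 1)*(1 + q):
= q^2 + 1 + 2*q
4) q^2 + 1 + 2*q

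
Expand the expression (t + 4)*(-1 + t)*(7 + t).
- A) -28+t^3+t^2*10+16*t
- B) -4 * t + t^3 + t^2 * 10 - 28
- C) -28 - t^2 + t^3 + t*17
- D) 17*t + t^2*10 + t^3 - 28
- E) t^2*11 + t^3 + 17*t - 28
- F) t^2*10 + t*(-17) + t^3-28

Expanding (t + 4)*(-1 + t)*(7 + t):
= 17*t + t^2*10 + t^3 - 28
D) 17*t + t^2*10 + t^3 - 28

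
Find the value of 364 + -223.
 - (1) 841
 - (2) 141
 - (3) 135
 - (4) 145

364 + -223 = 141
2) 141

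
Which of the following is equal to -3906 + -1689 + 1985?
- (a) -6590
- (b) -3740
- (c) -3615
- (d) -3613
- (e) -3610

First: -3906 + -1689 = -5595
Then: -5595 + 1985 = -3610
e) -3610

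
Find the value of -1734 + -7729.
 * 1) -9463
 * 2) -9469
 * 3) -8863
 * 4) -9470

-1734 + -7729 = -9463
1) -9463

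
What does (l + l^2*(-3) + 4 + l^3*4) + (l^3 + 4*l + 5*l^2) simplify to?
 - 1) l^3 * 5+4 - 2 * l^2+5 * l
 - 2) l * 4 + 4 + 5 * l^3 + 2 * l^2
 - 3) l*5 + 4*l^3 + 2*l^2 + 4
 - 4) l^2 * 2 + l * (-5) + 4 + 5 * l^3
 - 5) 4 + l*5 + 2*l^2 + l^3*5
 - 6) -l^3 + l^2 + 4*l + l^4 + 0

Adding the polynomials and combining like terms:
(l + l^2*(-3) + 4 + l^3*4) + (l^3 + 4*l + 5*l^2)
= 4 + l*5 + 2*l^2 + l^3*5
5) 4 + l*5 + 2*l^2 + l^3*5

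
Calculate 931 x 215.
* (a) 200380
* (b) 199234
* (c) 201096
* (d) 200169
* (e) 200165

931 * 215 = 200165
e) 200165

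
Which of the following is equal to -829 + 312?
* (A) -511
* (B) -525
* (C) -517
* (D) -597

-829 + 312 = -517
C) -517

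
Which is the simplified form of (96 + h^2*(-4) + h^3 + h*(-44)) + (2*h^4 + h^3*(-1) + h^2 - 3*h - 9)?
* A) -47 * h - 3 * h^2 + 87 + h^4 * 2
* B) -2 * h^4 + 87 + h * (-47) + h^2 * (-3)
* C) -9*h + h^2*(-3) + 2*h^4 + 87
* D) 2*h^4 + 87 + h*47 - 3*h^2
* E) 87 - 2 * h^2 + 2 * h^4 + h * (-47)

Adding the polynomials and combining like terms:
(96 + h^2*(-4) + h^3 + h*(-44)) + (2*h^4 + h^3*(-1) + h^2 - 3*h - 9)
= -47 * h - 3 * h^2 + 87 + h^4 * 2
A) -47 * h - 3 * h^2 + 87 + h^4 * 2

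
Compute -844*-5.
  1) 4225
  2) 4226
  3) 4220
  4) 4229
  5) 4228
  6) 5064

-844 * -5 = 4220
3) 4220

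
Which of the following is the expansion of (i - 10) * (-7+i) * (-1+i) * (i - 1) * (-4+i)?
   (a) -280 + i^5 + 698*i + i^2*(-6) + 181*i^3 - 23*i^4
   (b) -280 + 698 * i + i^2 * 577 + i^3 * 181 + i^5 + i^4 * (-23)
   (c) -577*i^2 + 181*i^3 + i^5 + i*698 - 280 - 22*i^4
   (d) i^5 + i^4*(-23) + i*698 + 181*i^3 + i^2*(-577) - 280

Expanding (i - 10) * (-7+i) * (-1+i) * (i - 1) * (-4+i):
= i^5 + i^4*(-23) + i*698 + 181*i^3 + i^2*(-577) - 280
d) i^5 + i^4*(-23) + i*698 + 181*i^3 + i^2*(-577) - 280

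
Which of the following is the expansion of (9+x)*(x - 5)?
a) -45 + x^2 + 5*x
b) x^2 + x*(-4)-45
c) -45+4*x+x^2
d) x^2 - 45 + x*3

Expanding (9+x)*(x - 5):
= -45+4*x+x^2
c) -45+4*x+x^2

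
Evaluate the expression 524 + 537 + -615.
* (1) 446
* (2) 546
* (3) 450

First: 524 + 537 = 1061
Then: 1061 + -615 = 446
1) 446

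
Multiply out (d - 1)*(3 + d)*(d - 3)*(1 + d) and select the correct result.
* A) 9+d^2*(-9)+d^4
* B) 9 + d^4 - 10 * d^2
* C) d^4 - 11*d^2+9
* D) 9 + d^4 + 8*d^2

Expanding (d - 1)*(3 + d)*(d - 3)*(1 + d):
= 9 + d^4 - 10 * d^2
B) 9 + d^4 - 10 * d^2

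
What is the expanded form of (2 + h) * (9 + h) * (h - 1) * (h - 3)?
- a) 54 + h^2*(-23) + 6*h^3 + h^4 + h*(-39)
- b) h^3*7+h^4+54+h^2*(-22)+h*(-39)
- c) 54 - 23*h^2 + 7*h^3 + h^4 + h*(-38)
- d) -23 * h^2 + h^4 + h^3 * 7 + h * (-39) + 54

Expanding (2 + h) * (9 + h) * (h - 1) * (h - 3):
= -23 * h^2 + h^4 + h^3 * 7 + h * (-39) + 54
d) -23 * h^2 + h^4 + h^3 * 7 + h * (-39) + 54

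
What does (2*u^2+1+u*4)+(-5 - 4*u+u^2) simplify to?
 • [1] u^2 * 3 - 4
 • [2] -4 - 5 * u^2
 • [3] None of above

Adding the polynomials and combining like terms:
(2*u^2 + 1 + u*4) + (-5 - 4*u + u^2)
= u^2 * 3 - 4
1) u^2 * 3 - 4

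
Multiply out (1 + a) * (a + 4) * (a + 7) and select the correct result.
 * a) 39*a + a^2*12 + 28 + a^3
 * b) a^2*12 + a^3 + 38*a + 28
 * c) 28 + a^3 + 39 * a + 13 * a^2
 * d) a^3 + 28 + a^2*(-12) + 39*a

Expanding (1 + a) * (a + 4) * (a + 7):
= 39*a + a^2*12 + 28 + a^3
a) 39*a + a^2*12 + 28 + a^3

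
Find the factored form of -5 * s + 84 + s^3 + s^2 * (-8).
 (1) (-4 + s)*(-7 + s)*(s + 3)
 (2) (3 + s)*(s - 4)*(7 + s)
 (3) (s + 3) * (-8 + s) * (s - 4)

We need to factor -5 * s + 84 + s^3 + s^2 * (-8).
The factored form is (-4 + s)*(-7 + s)*(s + 3).
1) (-4 + s)*(-7 + s)*(s + 3)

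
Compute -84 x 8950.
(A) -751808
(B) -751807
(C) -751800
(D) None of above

-84 * 8950 = -751800
C) -751800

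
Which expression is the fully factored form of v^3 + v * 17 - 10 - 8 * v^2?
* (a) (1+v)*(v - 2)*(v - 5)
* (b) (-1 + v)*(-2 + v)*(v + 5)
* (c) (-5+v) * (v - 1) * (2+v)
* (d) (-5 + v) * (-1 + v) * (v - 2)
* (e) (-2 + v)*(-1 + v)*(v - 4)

We need to factor v^3 + v * 17 - 10 - 8 * v^2.
The factored form is (-5 + v) * (-1 + v) * (v - 2).
d) (-5 + v) * (-1 + v) * (v - 2)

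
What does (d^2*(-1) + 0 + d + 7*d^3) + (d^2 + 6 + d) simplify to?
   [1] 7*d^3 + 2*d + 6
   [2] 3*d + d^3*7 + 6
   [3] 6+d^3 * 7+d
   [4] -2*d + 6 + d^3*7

Adding the polynomials and combining like terms:
(d^2*(-1) + 0 + d + 7*d^3) + (d^2 + 6 + d)
= 7*d^3 + 2*d + 6
1) 7*d^3 + 2*d + 6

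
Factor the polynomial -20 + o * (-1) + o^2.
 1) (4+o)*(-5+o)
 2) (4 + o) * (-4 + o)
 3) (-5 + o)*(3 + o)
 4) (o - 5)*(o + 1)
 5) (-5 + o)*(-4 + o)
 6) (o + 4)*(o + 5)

We need to factor -20 + o * (-1) + o^2.
The factored form is (4+o)*(-5+o).
1) (4+o)*(-5+o)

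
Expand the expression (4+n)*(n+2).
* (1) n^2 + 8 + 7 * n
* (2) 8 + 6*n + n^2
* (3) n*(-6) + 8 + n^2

Expanding (4+n)*(n+2):
= 8 + 6*n + n^2
2) 8 + 6*n + n^2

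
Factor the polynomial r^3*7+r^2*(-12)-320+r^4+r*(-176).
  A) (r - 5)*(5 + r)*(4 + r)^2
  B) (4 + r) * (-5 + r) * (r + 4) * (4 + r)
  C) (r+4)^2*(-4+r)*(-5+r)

We need to factor r^3*7+r^2*(-12)-320+r^4+r*(-176).
The factored form is (4 + r) * (-5 + r) * (r + 4) * (4 + r).
B) (4 + r) * (-5 + r) * (r + 4) * (4 + r)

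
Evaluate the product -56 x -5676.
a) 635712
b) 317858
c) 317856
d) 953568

-56 * -5676 = 317856
c) 317856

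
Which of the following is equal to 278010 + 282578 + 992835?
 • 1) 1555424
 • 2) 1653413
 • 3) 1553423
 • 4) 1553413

First: 278010 + 282578 = 560588
Then: 560588 + 992835 = 1553423
3) 1553423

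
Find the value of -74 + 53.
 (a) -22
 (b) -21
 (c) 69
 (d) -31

-74 + 53 = -21
b) -21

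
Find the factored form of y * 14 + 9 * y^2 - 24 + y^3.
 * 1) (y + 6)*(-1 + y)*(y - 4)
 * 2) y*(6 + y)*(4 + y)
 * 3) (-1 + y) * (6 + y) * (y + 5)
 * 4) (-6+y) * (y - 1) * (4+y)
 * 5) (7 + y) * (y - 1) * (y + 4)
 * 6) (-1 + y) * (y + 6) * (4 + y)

We need to factor y * 14 + 9 * y^2 - 24 + y^3.
The factored form is (-1 + y) * (y + 6) * (4 + y).
6) (-1 + y) * (y + 6) * (4 + y)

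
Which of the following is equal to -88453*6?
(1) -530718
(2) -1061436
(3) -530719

-88453 * 6 = -530718
1) -530718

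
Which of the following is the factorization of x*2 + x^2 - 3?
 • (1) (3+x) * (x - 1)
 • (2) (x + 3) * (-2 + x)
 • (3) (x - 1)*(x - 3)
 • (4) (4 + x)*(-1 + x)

We need to factor x*2 + x^2 - 3.
The factored form is (3+x) * (x - 1).
1) (3+x) * (x - 1)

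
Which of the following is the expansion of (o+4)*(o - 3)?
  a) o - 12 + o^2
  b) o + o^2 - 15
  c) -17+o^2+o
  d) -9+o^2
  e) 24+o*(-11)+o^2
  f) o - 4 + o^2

Expanding (o+4)*(o - 3):
= o - 12 + o^2
a) o - 12 + o^2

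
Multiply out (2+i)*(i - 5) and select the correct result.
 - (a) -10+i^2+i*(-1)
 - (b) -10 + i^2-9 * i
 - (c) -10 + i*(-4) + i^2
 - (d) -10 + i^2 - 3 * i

Expanding (2+i)*(i - 5):
= -10 + i^2 - 3 * i
d) -10 + i^2 - 3 * i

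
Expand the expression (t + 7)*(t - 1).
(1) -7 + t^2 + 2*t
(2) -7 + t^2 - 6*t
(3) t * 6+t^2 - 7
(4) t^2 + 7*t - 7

Expanding (t + 7)*(t - 1):
= t * 6+t^2 - 7
3) t * 6+t^2 - 7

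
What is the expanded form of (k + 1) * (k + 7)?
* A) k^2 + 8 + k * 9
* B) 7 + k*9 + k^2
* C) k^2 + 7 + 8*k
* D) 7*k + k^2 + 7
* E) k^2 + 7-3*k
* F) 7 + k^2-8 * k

Expanding (k + 1) * (k + 7):
= k^2 + 7 + 8*k
C) k^2 + 7 + 8*k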